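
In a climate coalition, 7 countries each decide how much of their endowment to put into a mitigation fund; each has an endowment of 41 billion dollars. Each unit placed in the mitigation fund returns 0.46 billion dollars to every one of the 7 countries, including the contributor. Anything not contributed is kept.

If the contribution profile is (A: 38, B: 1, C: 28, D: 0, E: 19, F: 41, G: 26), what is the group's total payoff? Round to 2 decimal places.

Total contributed: 38 + 1 + 28 + 0 + 19 + 41 + 26 = 153; total kept: 7 × 41 − 153 = 134.
The mitigation fund pays out 0.46 × 7 × 153 = 492.66 in aggregate.
Group total = 134 + 492.66 = 626.66.

626.66 billion dollars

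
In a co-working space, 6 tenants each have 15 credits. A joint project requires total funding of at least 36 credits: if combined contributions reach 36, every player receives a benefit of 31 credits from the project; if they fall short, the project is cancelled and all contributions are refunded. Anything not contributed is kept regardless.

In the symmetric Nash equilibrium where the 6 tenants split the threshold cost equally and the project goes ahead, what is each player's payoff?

Equal share of the threshold: 36/6 = 6.
At this profile no one gains by cutting their contribution: any cut drops the total below 36, the project is cancelled, contributions are refunded, and the deviator ends with 15, which is less than 15 − 6 + 31 = 40. Contributing more than 6 just wastes the excess. So contributing exactly 6 is a best response.
Each player's payoff: 15 − 6 + 31 = 40.

40 credits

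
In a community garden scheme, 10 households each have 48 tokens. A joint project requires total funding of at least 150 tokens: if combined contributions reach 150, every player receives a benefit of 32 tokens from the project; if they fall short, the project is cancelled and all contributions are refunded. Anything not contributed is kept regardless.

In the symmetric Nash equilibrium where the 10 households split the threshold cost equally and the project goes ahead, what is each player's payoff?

65 tokens

Equal share of the threshold: 150/10 = 15.
At this profile no one gains by cutting their contribution: any cut drops the total below 150, the project is cancelled, contributions are refunded, and the deviator ends with 48, which is less than 48 − 15 + 32 = 65. Contributing more than 15 just wastes the excess. So contributing exactly 15 is a best response.
Each player's payoff: 48 − 15 + 32 = 65.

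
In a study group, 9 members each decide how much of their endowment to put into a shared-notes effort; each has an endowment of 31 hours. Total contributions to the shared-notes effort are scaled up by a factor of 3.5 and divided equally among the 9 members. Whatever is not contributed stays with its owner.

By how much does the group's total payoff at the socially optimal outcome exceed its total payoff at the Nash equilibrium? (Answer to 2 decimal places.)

Each contributed unit returns 3.5/9 = 0.3889 to its contributor — below 1 — so contributing 0 is dominant for every player. At the Nash equilibrium everyone keeps their 31, and the group total is 9 × 31 = 279.
Each contributed unit returns 3.500 to the group as a whole (0.3889 to each of 9 players), which exceeds 1, so the social optimum is full contribution: group total = 3.500 × 279 = 976.50.
Efficiency loss = 976.50 − 279 = 697.50.

697.50 hours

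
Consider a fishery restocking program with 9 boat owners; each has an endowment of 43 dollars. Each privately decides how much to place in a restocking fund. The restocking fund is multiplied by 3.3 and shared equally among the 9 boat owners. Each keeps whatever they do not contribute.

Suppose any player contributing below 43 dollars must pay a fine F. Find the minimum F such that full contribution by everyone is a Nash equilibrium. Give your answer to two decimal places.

Given the others contribute fully, the best deviation is to contribute 0 (any partial contribution still incurs the fine and gives up units whose private return 0.3667 is below 1).
Deviating from 43 to 0 saves 43 dollars but forfeits the deviator's share of the drop in the restocking fund: 3.3/9 × 43 = 15.77.
So the deviation gain is 43 − 15.77 = 27.23, and the fine must be at least 27.23 dollars to wipe it out.

27.23 dollars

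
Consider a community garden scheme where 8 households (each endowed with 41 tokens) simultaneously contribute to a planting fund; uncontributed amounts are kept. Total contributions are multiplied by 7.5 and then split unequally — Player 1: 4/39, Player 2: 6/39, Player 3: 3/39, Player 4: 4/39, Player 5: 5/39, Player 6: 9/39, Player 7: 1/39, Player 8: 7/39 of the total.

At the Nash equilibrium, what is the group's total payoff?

1127.50 tokens

Each unit j contributes comes back to j as 7.5 × (j's share), so j prefers to contribute only if that share exceeds 1/7.5 = 0.1333; otherwise keeping the unit dominates.
Player 2, Player 6 and Player 8 are above the threshold, contributing 41 each; the remaining 5 contribute 0. Total contributed: 123.
The planting fund pays out 7.5 × 123 = 922.50 in total (split across the unequal shares, but the aggregate is all that matters for the group sum).
The 5 free-riders keep 41 each, adding 205. Group total = 205 + 922.50 = 1127.50.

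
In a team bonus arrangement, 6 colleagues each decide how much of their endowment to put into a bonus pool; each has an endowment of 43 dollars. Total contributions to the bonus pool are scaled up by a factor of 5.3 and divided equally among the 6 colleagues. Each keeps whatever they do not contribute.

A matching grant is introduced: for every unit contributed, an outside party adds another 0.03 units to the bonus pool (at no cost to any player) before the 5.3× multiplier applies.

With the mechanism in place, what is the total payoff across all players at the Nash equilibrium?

With the mechanism, a contributed unit returns 5.3 × 1.03 / 6 = 0.9098 per unit of net cost — still below 1 — so contributing 0 remains dominant for every player.
Everyone keeps their endowment and the group total is 6 × 43 = 258.

258.00 dollars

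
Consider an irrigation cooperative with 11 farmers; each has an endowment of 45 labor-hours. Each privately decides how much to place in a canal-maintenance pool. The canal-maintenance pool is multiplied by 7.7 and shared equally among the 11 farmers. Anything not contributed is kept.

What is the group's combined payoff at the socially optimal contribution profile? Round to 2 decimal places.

Each contributed unit returns 7.700 to the group as a whole (0.7000 to each of 11 players), which exceeds 1, so the social optimum is full contribution: group total = 7.700 × 495 = 3811.50.

3811.50 labor-hours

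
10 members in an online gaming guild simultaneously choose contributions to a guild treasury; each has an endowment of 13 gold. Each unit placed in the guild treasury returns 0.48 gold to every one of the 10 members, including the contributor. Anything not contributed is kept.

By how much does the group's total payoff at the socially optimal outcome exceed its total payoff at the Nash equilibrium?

The private return per contributed unit is 0.48 < 1, so contributing 0 is dominant for every player. At the Nash equilibrium everyone keeps their 13, and the group total is 10 × 13 = 130.
Each contributed unit returns 4.800 to the group as a whole (0.48 to each of 10 players), which exceeds 1, so the social optimum is full contribution: group total = 4.800 × 130 = 624.00.
Efficiency loss = 624.00 − 130 = 494.00.

494.00 gold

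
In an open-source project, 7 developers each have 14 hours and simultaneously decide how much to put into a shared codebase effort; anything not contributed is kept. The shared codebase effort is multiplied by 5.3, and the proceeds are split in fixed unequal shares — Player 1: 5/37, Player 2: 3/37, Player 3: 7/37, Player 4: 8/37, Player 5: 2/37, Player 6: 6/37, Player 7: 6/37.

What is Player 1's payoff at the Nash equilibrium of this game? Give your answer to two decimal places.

A player with share s gets back 5.3·s per unit contributed, so full contribution is dominant for anyone with s > 1/5.3 = 0.1887 and zero contribution is dominant for anyone below.
Player 3 and Player 4 clear that bar, contributing 14 each; the remaining 5 contribute 0. Total contributed: 28.
Player 1 keeps 14 and receives 5.3 × 28 × 5/37 = 20.05 from the shared codebase effort, for a payoff of 34.05.

34.05 hours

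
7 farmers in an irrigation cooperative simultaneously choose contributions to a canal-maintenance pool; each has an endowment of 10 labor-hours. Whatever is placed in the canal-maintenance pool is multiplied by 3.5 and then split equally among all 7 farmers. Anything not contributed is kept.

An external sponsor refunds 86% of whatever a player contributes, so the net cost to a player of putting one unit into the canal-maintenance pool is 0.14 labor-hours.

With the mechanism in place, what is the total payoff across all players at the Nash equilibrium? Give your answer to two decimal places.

With the mechanism, a contributed unit returns (3.5/7) / 0.14 = 3.5714 per unit of net cost to the contributor — now above 1 — so contributing fully is weakly dominant for every player.
So the Nash equilibrium is full contribution by all 7; the group earns 7 × (10 × 0.86 + 3.5 × 10) = 305.20.

305.20 labor-hours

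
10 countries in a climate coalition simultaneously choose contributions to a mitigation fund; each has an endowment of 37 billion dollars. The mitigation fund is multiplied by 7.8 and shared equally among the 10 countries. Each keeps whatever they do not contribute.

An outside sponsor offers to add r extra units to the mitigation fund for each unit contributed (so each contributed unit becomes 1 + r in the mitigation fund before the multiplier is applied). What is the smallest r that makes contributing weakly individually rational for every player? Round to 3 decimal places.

0.282

With matching at rate r, one contributed unit becomes (1 + r) in the mitigation fund and returns 7.8 × (1 + r) / 10 to the contributor.
Setting this equal to 1: 1 + r = 10/7.8 = 1.2821.
So the minimum matching rate is r = 1.2821 − 1 = 0.282.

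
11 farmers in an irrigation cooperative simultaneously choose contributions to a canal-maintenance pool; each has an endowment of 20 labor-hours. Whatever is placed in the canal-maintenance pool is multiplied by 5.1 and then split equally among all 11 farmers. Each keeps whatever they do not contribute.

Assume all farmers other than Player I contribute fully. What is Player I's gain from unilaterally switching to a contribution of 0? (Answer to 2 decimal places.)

10.73 labor-hours

Switching from a contribution of 20 to 0 lets Player I keep an extra 20 labor-hours, but lowers the canal-maintenance pool by 20, which costs Player I their own share of that drop: 5.1/11 × 20 = 9.27.
Net gain = 20 − 9.27 = 10.73. The private return per contributed unit (0.4636) is below 1, so free-riding is indeed the best response regardless of what the others do.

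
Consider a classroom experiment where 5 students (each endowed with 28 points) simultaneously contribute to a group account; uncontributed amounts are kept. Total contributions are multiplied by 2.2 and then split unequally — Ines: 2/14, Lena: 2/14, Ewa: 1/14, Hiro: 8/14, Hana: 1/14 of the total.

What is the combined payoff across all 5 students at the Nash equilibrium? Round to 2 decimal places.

A player with share s gets back 2.2·s per unit contributed, so full contribution is dominant for anyone with s > 1/2.2 = 0.4545 and zero contribution is dominant for anyone below.
The only share above 0.4545 is Hiro's 8/14, contributing 28; the remaining 4 contribute 0. Total contributed: 28.
The group account pays out 2.2 × 28 = 61.60 in total (split across the unequal shares, but the aggregate is all that matters for the group sum).
The 4 free-riders keep 28 each, adding 112. Group total = 112 + 61.60 = 173.60.

173.60 points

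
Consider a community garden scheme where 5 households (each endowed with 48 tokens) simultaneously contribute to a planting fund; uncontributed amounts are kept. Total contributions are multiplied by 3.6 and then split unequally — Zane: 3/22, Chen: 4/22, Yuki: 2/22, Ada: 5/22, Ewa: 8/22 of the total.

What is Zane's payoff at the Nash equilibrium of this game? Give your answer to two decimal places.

A player with share s gets back 3.6·s per unit contributed, so full contribution is dominant for anyone with s > 1/3.6 = 0.2778 and zero contribution is dominant for anyone below.
The only share above 0.2778 is Ewa's 8/22, contributing 48; the remaining 4 contribute 0. Total contributed: 48.
Zane keeps 48 and receives 3.6 × 48 × 3/22 = 23.56 from the planting fund, for a payoff of 71.56.

71.56 tokens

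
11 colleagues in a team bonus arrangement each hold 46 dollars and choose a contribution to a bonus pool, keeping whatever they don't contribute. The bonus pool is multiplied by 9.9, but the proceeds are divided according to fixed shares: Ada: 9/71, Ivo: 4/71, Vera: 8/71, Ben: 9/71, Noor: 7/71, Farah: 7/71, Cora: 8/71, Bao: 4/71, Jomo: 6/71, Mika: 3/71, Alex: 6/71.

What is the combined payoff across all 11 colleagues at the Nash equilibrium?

2143.60 dollars

Each unit j contributes comes back to j as 9.9 × (j's share), so j prefers to contribute only if that share exceeds 1/9.9 = 0.1010; otherwise keeping the unit dominates.
The shares above 0.1010 belong to Ada, Vera, Ben and Cora, contributing 46 each; the remaining 7 contribute 0. Total contributed: 184.
The bonus pool pays out 9.9 × 184 = 1821.60 in total (split across the unequal shares, but the aggregate is all that matters for the group sum).
The 7 free-riders keep 46 each, adding 322. Group total = 322 + 1821.60 = 2143.60.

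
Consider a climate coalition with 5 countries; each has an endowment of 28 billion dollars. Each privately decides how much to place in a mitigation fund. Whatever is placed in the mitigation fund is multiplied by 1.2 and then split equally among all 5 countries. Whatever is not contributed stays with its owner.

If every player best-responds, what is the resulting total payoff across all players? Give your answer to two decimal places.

Each contributed unit returns 1.2/5 = 0.2400 to its contributor — below 1 — so contributing 0 is dominant for every player. At the Nash equilibrium everyone keeps their 28, and the group total is 5 × 28 = 140.

140.00 billion dollars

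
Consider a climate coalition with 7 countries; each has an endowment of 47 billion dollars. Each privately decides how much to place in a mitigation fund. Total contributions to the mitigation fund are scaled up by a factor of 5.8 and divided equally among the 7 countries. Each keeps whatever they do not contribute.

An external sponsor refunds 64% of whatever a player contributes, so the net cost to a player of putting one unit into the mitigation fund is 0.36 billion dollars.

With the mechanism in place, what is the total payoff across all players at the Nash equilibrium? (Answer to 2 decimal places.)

2118.76 billion dollars

The effective private return per unit is now (5.8/7) / 0.36 = 2.3016 > 1, so every player's dominant strategy flips to full contribution.
So the Nash equilibrium is full contribution by all 7; the group earns 7 × (47 × 0.64 + 5.8 × 47) = 2118.76.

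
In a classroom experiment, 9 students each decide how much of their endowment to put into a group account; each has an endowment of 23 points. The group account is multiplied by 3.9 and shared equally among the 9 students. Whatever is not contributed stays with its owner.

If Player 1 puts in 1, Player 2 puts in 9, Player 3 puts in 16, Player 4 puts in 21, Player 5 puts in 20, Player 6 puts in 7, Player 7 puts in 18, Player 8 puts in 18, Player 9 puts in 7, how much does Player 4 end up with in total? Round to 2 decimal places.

Total contributed: 1 + 9 + 16 + 21 + 20 + 7 + 18 + 18 + 7 = 117.
Each receives 3.9 × 117 / 9 = 50.70 from the group account.
Player 4 keeps 23 − 21 = 2, so Player 4's payoff is 2 + 50.70 = 52.70.

52.70 points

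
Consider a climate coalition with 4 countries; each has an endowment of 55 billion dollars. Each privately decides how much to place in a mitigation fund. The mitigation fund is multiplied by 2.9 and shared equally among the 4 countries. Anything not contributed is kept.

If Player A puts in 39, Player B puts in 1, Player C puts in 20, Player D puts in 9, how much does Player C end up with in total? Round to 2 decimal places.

85.03 billion dollars

Total contributed: 39 + 1 + 20 + 9 = 69.
Each receives 2.9 × 69 / 4 = 50.03 from the mitigation fund.
Player C keeps 55 − 20 = 35, so Player C's payoff is 35 + 50.03 = 85.03.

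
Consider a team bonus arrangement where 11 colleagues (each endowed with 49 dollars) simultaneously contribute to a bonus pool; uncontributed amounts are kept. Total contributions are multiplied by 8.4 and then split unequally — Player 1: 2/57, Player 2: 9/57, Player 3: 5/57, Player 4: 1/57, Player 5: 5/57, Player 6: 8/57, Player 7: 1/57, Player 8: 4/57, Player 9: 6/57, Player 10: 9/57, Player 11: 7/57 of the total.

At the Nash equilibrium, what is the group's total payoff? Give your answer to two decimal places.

1989.40 dollars

A player with share s gets back 8.4·s per unit contributed, so full contribution is dominant for anyone with s > 1/8.4 = 0.1190 and zero contribution is dominant for anyone below.
The shares above 0.1190 belong to Player 2, Player 6, Player 10 and Player 11, contributing 49 each; the remaining 7 contribute 0. Total contributed: 196.
The bonus pool pays out 8.4 × 196 = 1646.40 in total (split across the unequal shares, but the aggregate is all that matters for the group sum).
The 7 free-riders keep 49 each, adding 343. Group total = 343 + 1646.40 = 1989.40.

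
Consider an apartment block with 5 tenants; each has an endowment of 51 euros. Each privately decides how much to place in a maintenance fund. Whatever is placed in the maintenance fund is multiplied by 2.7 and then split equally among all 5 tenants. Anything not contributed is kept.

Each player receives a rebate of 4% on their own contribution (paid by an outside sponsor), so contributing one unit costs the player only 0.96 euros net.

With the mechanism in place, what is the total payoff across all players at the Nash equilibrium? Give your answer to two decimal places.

255.00 euros

With the mechanism, a contributed unit returns (2.7/5) / 0.96 = 0.5625 per unit of net cost — still below 1 — so contributing 0 remains dominant for every player.
At the Nash equilibrium no one contributes; group total payoff = 5 × 51 = 255.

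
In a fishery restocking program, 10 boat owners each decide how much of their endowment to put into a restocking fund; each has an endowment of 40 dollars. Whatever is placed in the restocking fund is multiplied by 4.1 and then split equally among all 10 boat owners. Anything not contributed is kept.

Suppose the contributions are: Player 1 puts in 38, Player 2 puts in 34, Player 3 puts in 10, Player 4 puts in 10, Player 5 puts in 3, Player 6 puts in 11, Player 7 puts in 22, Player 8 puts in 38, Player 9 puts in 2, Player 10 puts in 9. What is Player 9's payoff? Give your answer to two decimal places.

110.57 dollars

Total contributed: 38 + 34 + 10 + 10 + 3 + 11 + 22 + 38 + 2 + 9 = 177.
Each receives 4.1 × 177 / 10 = 72.57 from the restocking fund.
Player 9 keeps 40 − 2 = 38, so Player 9's payoff is 38 + 72.57 = 110.57.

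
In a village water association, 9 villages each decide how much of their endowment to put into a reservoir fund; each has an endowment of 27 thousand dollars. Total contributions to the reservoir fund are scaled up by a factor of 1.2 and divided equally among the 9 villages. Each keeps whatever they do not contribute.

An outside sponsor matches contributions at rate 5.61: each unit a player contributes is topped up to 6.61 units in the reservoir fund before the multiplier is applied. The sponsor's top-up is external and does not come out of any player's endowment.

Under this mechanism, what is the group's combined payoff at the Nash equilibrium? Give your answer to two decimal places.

The effective private return is 1.2 × 6.61 / 9 = 0.8813, which is still under 1, so the mechanism doesn't change anyone's dominant strategy: zero contribution.
At the Nash equilibrium no one contributes; group total payoff = 9 × 27 = 243.

243.00 thousand dollars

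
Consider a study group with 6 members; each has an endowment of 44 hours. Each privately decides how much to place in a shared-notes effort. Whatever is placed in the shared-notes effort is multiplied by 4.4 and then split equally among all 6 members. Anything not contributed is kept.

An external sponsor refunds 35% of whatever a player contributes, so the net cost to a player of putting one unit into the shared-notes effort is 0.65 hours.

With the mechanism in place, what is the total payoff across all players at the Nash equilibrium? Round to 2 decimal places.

1254.00 hours

Under the mechanism each unit contributed yields (4.4/6) / 0.65 = 1.1282 back to its contributor per unit of net cost, which exceeds 1, making full contribution the dominant choice for everyone.
At the Nash equilibrium everyone contributes 44. Group total payoff = 6 × (44 × 0.35 + 4.4 × 44) = 1254.00.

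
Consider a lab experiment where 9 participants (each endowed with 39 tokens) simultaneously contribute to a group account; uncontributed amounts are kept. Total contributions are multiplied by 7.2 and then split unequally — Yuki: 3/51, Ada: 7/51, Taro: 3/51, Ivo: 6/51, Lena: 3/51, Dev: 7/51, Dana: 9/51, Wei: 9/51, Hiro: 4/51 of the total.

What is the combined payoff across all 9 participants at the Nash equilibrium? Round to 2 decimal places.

Each unit j contributes comes back to j as 7.2 × (j's share), so j prefers to contribute only if that share exceeds 1/7.2 = 0.1389; otherwise keeping the unit dominates.
Dana and Wei are above the threshold, contributing 39 each; the remaining 7 contribute 0. Total contributed: 78.
The group account pays out 7.2 × 78 = 561.60 in total (split across the unequal shares, but the aggregate is all that matters for the group sum).
The 7 free-riders keep 39 each, adding 273. Group total = 273 + 561.60 = 834.60.

834.60 tokens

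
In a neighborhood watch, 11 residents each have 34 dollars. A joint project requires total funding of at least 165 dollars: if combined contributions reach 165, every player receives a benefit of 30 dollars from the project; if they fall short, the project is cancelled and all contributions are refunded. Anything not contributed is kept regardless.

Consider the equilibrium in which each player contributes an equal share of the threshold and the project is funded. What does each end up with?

49 dollars

Equal share of the threshold: 165/11 = 15.
At this profile no one gains by cutting their contribution: any cut drops the total below 165, the project is cancelled, contributions are refunded, and the deviator ends with 34, which is less than 34 − 15 + 30 = 49. Contributing more than 15 just wastes the excess. So contributing exactly 15 is a best response.
Each player's payoff: 34 − 15 + 30 = 49.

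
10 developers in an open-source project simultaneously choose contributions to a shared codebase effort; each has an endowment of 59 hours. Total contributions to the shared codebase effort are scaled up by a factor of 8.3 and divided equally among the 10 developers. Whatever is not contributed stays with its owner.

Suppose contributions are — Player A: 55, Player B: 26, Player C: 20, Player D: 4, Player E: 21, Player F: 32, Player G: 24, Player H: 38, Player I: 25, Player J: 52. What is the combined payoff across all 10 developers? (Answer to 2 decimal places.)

2758.10 hours

Total contributed: 55 + 26 + 20 + 4 + 21 + 32 + 24 + 38 + 25 + 52 = 297; total kept: 10 × 59 − 297 = 293.
The shared codebase effort pays out 8.3 × 297 = 2465.10 in aggregate.
Group total = 293 + 2465.10 = 2758.10.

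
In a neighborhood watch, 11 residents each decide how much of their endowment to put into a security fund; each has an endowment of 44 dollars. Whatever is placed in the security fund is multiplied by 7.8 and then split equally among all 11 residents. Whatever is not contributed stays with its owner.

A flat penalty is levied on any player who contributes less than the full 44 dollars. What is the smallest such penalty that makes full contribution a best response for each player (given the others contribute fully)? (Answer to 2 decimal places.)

12.80 dollars

Given the others contribute fully, the best deviation is to contribute 0 (any partial contribution still incurs the fine and gives up units whose private return 0.7091 is below 1).
Deviating from 44 to 0 saves 44 dollars but forfeits the deviator's share of the drop in the security fund: 7.8/11 × 44 = 31.20.
So the deviation gain is 44 − 31.20 = 12.80, and the fine must be at least 12.80 dollars to wipe it out.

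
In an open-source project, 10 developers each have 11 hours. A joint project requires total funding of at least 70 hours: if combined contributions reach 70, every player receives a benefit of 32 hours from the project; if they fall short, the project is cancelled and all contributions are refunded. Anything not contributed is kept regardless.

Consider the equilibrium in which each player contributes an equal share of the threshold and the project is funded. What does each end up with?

Equal share of the threshold: 70/10 = 7.
At this profile no one gains by cutting their contribution: any cut drops the total below 70, the project is cancelled, contributions are refunded, and the deviator ends with 11, which is less than 11 − 7 + 32 = 36. Contributing more than 7 just wastes the excess. So contributing exactly 7 is a best response.
Each player's payoff: 11 − 7 + 32 = 36.

36 hours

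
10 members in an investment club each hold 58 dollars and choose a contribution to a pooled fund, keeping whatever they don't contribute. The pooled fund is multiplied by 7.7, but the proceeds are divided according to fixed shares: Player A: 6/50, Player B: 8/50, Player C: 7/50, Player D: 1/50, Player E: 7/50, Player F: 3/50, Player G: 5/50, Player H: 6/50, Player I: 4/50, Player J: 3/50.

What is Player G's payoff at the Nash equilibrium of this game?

Each unit j contributes comes back to j as 7.7 × (j's share), so j prefers to contribute only if that share exceeds 1/7.7 = 0.1299; otherwise keeping the unit dominates.
The shares above 0.1299 belong to Player B, Player C and Player E, contributing 58 each; the remaining 7 contribute 0. Total contributed: 174.
Player G keeps 58 and receives 7.7 × 174 × 5/50 = 133.98 from the pooled fund, for a payoff of 191.98.

191.98 dollars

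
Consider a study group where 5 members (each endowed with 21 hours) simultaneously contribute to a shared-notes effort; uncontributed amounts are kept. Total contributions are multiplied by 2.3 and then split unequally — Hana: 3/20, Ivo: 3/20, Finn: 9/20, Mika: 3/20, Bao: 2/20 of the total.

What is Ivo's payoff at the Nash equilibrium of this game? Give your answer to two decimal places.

Each unit j contributes comes back to j as 2.3 × (j's share), so j prefers to contribute only if that share exceeds 1/2.3 = 0.4348; otherwise keeping the unit dominates.
Only Finn (9/20) clears that bar, contributing 21; the remaining 4 contribute 0. Total contributed: 21.
Ivo keeps 21 and receives 2.3 × 21 × 3/20 = 7.25 from the shared-notes effort, for a payoff of 28.25.

28.25 hours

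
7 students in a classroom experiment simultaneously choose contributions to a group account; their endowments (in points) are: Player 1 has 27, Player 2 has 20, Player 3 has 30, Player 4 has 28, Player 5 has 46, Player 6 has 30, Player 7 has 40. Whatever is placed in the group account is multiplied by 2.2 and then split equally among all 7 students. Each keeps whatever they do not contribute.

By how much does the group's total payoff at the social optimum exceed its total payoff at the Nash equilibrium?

The private return per contributed unit is 2.2/7 = 0.3143 < 1 for every player regardless of endowment, so the Nash equilibrium is zero contribution and the group total is Σ E_j = 27 + 20 + 30 + 28 + 46 + 30 + 40 = 221.
Each contributed unit returns 2.200 to the group, so the social optimum is full contribution by everyone: group total = 2.200 × 221 = 486.20.
Efficiency loss = (2.200 − 1) × 221 = 265.20.

265.20 points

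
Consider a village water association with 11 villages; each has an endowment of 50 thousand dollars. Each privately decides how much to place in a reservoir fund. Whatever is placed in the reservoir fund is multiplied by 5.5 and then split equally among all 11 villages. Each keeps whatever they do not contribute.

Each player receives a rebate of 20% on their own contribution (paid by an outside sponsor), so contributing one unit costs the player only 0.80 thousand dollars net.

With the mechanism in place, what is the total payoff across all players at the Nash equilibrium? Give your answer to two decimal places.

550.00 thousand dollars

The effective private return is (5.5/11) / 0.80 = 0.6250, which is still under 1, so the mechanism doesn't change anyone's dominant strategy: zero contribution.
At the Nash equilibrium no one contributes; group total payoff = 11 × 50 = 550.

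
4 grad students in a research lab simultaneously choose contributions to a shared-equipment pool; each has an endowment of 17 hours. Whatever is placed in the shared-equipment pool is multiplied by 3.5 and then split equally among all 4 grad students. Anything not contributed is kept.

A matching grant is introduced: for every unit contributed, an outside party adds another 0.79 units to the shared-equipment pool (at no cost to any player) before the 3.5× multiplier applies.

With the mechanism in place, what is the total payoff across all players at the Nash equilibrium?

Under the mechanism each unit contributed yields 3.5 × 1.79 / 4 = 1.5663 back to its contributor per unit of net cost, which exceeds 1, making full contribution the dominant choice for everyone.
At the Nash equilibrium everyone contributes 17. Group total payoff = 3.5 × 1.79 × 68 = 426.02.

426.02 hours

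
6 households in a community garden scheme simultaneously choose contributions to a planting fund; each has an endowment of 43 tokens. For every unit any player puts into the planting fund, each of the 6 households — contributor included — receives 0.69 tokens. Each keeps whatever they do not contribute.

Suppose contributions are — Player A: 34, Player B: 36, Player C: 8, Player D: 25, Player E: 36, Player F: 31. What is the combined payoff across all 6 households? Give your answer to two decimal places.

Total contributed: 34 + 36 + 8 + 25 + 36 + 31 = 170; total kept: 6 × 43 − 170 = 88.
The planting fund pays out 0.69 × 6 × 170 = 703.80 in aggregate.
Group total = 88 + 703.80 = 791.80.

791.80 tokens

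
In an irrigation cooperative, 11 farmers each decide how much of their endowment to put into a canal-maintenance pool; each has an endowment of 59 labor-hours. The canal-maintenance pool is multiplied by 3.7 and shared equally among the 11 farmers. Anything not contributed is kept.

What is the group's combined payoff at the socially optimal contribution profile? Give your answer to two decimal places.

Each contributed unit returns 3.700 to the group as a whole (0.3364 to each of 11 players), which exceeds 1, so the social optimum is full contribution: group total = 3.700 × 649 = 2401.30.

2401.30 labor-hours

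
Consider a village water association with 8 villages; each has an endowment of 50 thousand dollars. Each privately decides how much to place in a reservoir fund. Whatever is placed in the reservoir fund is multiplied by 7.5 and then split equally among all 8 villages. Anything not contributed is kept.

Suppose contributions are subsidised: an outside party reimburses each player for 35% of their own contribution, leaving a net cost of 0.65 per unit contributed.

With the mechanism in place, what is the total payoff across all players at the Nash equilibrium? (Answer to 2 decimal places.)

With the mechanism, a contributed unit returns (7.5/8) / 0.65 = 1.4423 per unit of net cost to the contributor — now above 1 — so contributing fully is weakly dominant for every player.
So the Nash equilibrium is full contribution by all 8; the group earns 8 × (50 × 0.35 + 7.5 × 50) = 3140.00.

3140.00 thousand dollars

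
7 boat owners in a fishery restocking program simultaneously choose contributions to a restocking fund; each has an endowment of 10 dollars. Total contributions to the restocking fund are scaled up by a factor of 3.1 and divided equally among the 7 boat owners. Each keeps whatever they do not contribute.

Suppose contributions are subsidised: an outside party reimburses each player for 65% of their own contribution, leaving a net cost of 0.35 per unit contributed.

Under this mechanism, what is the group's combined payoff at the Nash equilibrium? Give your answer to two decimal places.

Under the mechanism each unit contributed yields (3.1/7) / 0.35 = 1.2653 back to its contributor per unit of net cost, which exceeds 1, making full contribution the dominant choice for everyone.
At the Nash equilibrium everyone contributes 10. Group total payoff = 7 × (10 × 0.65 + 3.1 × 10) = 262.50.

262.50 dollars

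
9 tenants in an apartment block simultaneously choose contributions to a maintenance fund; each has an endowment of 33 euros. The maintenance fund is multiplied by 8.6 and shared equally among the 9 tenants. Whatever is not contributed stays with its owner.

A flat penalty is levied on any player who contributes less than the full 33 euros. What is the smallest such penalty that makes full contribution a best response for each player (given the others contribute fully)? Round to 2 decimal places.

Given the others contribute fully, the best deviation is to contribute 0 (any partial contribution still incurs the fine and gives up units whose private return 0.9556 is below 1).
Deviating from 33 to 0 saves 33 euros but forfeits the deviator's share of the drop in the maintenance fund: 8.6/9 × 33 = 31.53.
So the deviation gain is 33 − 31.53 = 1.47, and the fine must be at least 1.47 euros to wipe it out.

1.47 euros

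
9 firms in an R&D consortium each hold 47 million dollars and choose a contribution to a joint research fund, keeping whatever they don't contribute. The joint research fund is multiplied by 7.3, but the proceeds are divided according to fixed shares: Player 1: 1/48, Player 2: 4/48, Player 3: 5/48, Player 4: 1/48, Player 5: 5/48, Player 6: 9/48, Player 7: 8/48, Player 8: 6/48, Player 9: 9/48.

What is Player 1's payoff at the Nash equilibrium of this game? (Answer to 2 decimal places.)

Player j's private return per contributed unit is 7.3 × (j's share). Contributing is weakly dominant for j when that share is at least 1/7.3 = 0.1370, and contributing 0 is dominant otherwise.
Player 6, Player 7 and Player 9 are above the threshold, contributing 47 each; the remaining 6 contribute 0. Total contributed: 141.
Player 1 keeps 47 and receives 7.3 × 141 × 1/48 = 21.44 from the joint research fund, for a payoff of 68.44.

68.44 million dollars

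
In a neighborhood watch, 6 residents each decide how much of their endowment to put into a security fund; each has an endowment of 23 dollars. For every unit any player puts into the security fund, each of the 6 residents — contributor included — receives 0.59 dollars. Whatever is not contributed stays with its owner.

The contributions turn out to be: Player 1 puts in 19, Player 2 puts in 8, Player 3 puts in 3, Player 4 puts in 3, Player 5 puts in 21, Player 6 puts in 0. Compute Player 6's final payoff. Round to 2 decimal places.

54.86 dollars

Total contributed: 19 + 8 + 3 + 3 + 21 + 0 = 54.
Each receives 0.59 × 54 = 31.86 from the security fund.
Player 6 keeps 23 − 0 = 23, so Player 6's payoff is 23 + 31.86 = 54.86.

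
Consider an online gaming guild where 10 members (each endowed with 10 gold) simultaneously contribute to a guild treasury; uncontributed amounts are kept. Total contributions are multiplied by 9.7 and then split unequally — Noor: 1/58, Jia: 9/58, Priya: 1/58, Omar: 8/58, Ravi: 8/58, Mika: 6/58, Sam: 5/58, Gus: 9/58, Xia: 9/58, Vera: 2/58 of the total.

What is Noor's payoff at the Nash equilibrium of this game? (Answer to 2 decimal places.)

20.03 gold

A player with share s gets back 9.7·s per unit contributed, so full contribution is dominant for anyone with s > 1/9.7 = 0.1031 and zero contribution is dominant for anyone below.
Jia, Omar, Ravi, Mika, Gus and Xia clear that bar, contributing 10 each; the remaining 4 contribute 0. Total contributed: 60.
Noor keeps 10 and receives 9.7 × 60 × 1/58 = 10.03 from the guild treasury, for a payoff of 20.03.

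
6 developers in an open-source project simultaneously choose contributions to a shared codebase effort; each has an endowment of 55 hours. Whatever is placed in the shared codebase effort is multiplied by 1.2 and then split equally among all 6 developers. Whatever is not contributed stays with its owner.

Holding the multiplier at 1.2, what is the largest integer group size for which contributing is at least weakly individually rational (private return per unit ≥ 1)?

1

Private return per unit is 1.2/(group size), which is ≥ 1 whenever the group size is ≤ 1.2.
The largest such integer is 1.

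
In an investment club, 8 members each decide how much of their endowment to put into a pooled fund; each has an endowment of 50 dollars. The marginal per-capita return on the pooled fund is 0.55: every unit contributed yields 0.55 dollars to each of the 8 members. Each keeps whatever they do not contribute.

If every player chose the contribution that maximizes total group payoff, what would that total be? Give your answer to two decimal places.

1760.00 dollars

Each contributed unit returns 4.400 to the group as a whole (0.55 to each of 8 players), which exceeds 1, so the social optimum is full contribution: group total = 4.400 × 400 = 1760.00.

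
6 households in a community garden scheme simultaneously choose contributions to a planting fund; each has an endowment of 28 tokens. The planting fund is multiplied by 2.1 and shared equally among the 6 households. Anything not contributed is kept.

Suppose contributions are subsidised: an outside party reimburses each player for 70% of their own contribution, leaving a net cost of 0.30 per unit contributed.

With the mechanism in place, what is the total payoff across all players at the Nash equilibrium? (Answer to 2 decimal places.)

Under the mechanism each unit contributed yields (2.1/6) / 0.30 = 1.1667 back to its contributor per unit of net cost, which exceeds 1, making full contribution the dominant choice for everyone.
At the Nash equilibrium everyone contributes 28. Group total payoff = 6 × (28 × 0.70 + 2.1 × 28) = 470.40.

470.40 tokens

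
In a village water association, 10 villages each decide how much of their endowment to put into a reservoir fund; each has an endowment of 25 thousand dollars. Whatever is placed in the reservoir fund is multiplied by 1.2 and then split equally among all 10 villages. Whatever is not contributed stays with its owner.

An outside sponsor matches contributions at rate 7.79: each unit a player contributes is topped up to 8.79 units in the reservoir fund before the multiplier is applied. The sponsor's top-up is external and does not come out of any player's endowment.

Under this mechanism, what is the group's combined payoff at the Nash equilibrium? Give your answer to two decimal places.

2637.00 thousand dollars

With the mechanism, a contributed unit returns 1.2 × 8.79 / 10 = 1.0548 per unit of net cost to the contributor — now above 1 — so contributing fully is weakly dominant for every player.
So the Nash equilibrium is full contribution by all 10; the group earns 1.2 × 8.79 × 250 = 2637.00.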